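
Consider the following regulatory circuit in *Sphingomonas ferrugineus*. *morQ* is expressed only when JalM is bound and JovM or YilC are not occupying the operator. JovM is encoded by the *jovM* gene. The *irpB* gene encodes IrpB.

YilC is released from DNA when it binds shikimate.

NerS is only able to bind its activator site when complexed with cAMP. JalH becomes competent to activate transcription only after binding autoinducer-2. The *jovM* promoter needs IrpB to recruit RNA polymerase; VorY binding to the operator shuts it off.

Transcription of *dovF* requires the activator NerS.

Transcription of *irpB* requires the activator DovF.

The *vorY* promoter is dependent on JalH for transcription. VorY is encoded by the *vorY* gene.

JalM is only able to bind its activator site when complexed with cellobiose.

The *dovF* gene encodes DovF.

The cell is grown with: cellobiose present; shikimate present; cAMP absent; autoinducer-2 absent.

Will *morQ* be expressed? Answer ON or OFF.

ON

Cellobiose is present, so JalM is active.
cAMP is absent, so NerS is inactive.
Required activator NerS is absent, so *dovF* is not transcribed.
So DovF is not produced.
Required activator DovF is absent, so *irpB* is not transcribed.
So IrpB is not produced.
Autoinducer-2 is absent, so JalH is inactive.
Required activator JalH is absent, so *vorY* is not transcribed.
So VorY is not produced.
Required activator IrpB is absent, so *jovM* is not transcribed.
So JovM is not produced.
Shikimate is present, so YilC is inactive.
No repressor is bound and JalM is active, so *morQ* is transcribed.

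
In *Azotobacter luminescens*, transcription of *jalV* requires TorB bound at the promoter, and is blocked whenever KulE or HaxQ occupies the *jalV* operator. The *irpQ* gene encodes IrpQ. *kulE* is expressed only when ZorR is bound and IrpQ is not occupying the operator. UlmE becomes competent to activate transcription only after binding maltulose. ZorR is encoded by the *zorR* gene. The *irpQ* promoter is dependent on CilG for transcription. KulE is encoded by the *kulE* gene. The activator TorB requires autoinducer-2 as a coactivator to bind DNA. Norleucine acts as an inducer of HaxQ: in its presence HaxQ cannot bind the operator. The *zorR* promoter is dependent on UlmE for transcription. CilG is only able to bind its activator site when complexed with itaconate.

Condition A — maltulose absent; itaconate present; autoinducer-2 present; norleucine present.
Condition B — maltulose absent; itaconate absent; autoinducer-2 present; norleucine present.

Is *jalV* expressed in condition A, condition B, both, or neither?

Condition A:
Maltulose is absent, so UlmE is inactive.
Required activator UlmE is absent, so *zorR* is not transcribed.
So ZorR is not produced.
Itaconate is present, so CilG is active.
No repressor is bound and CilG is active, so *irpQ* is transcribed.
So IrpQ is produced and active.
With repressor IrpQ bound, *kulE* is not transcribed.
So KulE is not produced.
Autoinducer-2 is present, so TorB is active.
Norleucine is present, so HaxQ is inactive.
No repressor is bound and TorB is active, so *jalV* is transcribed.
→ *jalV* is ON in A.
Condition B:
Maltulose is absent, so UlmE is inactive.
Required activator UlmE is absent, so *zorR* is not transcribed.
So ZorR is not produced.
Itaconate is absent, so CilG is inactive.
Required activator CilG is absent, so *irpQ* is not transcribed.
So IrpQ is not produced.
Required activator ZorR is absent, so *kulE* is not transcribed.
So KulE is not produced.
Autoinducer-2 is present, so TorB is active.
Norleucine is present, so HaxQ is inactive.
No repressor is bound and TorB is active, so *jalV* is transcribed.
→ *jalV* is ON in B.

both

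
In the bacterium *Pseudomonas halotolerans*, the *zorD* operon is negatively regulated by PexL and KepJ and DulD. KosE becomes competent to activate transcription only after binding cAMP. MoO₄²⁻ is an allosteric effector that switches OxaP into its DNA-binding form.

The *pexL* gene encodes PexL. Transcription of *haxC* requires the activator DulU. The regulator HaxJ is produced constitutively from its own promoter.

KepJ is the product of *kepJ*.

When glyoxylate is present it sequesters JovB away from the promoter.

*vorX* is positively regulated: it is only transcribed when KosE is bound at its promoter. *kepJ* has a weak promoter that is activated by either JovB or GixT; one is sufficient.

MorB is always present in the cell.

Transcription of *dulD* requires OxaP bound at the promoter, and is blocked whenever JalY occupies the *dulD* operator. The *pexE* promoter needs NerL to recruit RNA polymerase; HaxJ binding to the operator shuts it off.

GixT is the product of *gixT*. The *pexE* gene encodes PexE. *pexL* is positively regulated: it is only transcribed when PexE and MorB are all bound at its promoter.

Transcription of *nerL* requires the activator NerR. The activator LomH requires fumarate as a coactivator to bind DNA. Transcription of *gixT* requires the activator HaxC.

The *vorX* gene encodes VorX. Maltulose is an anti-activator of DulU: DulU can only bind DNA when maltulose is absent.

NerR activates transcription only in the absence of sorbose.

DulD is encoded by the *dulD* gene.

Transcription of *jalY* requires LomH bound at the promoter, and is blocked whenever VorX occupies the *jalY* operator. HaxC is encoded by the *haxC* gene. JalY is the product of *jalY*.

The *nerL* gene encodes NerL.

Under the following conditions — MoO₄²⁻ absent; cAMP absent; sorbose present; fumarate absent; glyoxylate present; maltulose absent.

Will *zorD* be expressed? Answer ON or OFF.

Sorbose is present, so NerR is inactive.
Required activator NerR is absent, so *nerL* is not transcribed.
So NerL is not produced.
HaxJ is produced constitutively and is active.
With repressor HaxJ bound, *pexE* is not transcribed.
So PexE is not produced.
MorB is produced constitutively and is active.
Required activator PexE is absent, so *pexL* is not transcribed.
So PexL is not produced.
Glyoxylate is present, so JovB is inactive.
Maltulose is absent, so DulU is active.
No repressor is bound and DulU is active, so *haxC* is transcribed.
So HaxC is produced and active.
No repressor is bound and HaxC is active, so *gixT* is transcribed.
So GixT is produced and active.
Activator GixT is present, so *kepJ* is transcribed.
So KepJ is produced and active.
Fumarate is absent, so LomH is inactive.
cAMP is absent, so KosE is inactive.
Required activator KosE is absent, so *vorX* is not transcribed.
So VorX is not produced.
Required activator LomH is absent, so *jalY* is not transcribed.
So JalY is not produced.
MoO₄²⁻ is absent, so OxaP is inactive.
Required activator OxaP is absent, so *dulD* is not transcribed.
So DulD is not produced.
With repressor KepJ bound, *zorD* is not transcribed.

OFF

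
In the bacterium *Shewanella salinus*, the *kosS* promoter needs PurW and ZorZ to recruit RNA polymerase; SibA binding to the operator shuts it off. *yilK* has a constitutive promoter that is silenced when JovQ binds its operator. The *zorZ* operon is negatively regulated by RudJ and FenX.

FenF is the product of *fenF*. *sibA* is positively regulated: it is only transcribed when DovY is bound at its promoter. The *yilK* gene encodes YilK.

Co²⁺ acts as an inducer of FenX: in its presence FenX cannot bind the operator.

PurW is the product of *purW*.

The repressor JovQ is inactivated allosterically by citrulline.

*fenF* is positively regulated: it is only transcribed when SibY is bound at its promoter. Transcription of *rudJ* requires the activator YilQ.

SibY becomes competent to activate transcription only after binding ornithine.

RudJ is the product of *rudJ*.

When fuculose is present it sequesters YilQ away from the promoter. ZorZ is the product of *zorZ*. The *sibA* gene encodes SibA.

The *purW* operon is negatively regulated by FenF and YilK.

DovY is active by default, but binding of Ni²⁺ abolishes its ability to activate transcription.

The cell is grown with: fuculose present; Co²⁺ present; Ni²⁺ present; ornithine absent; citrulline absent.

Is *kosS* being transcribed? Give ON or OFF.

ON

Ni²⁺ is present, so DovY is inactive.
Required activator DovY is absent, so *sibA* is not transcribed.
So SibA is not produced.
Ornithine is absent, so SibY is inactive.
Required activator SibY is absent, so *fenF* is not transcribed.
So FenF is not produced.
Citrulline is absent, so JovQ is active.
With repressor JovQ bound, *yilK* is not transcribed.
So YilK is not produced.
With no repressor bound, *purW* is transcribed.
So PurW is produced and active.
Fuculose is present, so YilQ is inactive.
Required activator YilQ is absent, so *rudJ* is not transcribed.
So RudJ is not produced.
Co²⁺ is present, so FenX is inactive.
With no repressor bound, *zorZ* is transcribed.
So ZorZ is produced and active.
No repressor is bound and PurW and ZorZ are active, so *kosS* is transcribed.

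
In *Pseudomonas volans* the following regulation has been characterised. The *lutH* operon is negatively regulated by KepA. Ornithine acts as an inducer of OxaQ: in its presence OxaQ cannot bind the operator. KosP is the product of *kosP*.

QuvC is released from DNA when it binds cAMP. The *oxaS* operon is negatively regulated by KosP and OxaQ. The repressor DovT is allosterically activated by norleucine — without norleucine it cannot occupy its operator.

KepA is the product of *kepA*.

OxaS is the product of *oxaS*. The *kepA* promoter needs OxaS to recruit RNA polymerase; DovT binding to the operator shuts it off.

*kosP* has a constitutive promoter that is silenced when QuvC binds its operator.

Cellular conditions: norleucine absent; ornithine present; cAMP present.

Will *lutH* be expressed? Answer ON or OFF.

cAMP is present, so QuvC is inactive.
With no repressor bound, *kosP* is transcribed.
So KosP is produced and active.
Ornithine is present, so OxaQ is inactive.
With repressor KosP bound, *oxaS* is not transcribed.
So OxaS is not produced.
Norleucine is absent, so DovT is inactive.
Required activator OxaS is absent, so *kepA* is not transcribed.
So KepA is not produced.
With no repressor bound, *lutH* is transcribed.

ON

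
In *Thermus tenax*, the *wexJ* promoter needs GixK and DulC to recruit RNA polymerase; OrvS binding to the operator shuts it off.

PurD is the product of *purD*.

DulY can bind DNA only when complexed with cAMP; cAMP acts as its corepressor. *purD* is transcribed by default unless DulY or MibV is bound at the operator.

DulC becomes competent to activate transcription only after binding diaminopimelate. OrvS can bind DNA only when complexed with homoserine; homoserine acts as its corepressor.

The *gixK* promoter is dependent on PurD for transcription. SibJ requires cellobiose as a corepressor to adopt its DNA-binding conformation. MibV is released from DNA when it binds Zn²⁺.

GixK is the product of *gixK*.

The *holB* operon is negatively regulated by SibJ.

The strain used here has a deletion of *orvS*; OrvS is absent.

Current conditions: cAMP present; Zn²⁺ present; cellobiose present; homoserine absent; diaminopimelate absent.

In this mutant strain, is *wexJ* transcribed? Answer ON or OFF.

cAMP is present, so DulY is active.
Zn²⁺ is present, so MibV is inactive.
With repressor DulY bound, *purD* is not transcribed.
So PurD is not produced.
Required activator PurD is absent, so *gixK* is not transcribed.
So GixK is not produced.
OrvS is non-functional in this strain, so it has no effect.
Diaminopimelate is absent, so DulC is inactive.
Required activator GixK is absent, so *wexJ* is not transcribed.

OFF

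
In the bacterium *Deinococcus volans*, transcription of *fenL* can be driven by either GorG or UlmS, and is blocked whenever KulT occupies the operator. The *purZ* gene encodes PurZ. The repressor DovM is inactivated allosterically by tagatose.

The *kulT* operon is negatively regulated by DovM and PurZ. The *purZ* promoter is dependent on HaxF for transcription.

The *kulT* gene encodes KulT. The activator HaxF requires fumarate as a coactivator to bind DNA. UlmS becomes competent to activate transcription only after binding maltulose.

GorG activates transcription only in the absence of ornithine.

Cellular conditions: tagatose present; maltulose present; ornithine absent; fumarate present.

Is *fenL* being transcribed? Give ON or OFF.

ON

Ornithine is absent, so GorG is active.
Tagatose is present, so DovM is inactive.
Fumarate is present, so HaxF is active.
No repressor is bound and HaxF is active, so *purZ* is transcribed.
So PurZ is produced and active.
With repressor PurZ bound, *kulT* is not transcribed.
So KulT is not produced.
Maltulose is present, so UlmS is active.
Activator GorG is present, so *fenL* is transcribed.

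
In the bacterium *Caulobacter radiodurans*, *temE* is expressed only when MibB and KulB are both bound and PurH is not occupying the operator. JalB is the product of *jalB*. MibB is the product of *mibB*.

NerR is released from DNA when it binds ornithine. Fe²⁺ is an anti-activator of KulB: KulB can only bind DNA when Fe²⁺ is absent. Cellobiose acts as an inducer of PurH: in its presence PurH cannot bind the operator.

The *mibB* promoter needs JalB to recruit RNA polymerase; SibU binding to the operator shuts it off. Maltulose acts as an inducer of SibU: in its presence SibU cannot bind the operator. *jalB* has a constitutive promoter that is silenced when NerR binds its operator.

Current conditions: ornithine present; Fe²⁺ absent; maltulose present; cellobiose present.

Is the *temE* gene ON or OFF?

Ornithine is present, so NerR is inactive.
With no repressor bound, *jalB* is transcribed.
So JalB is produced and active.
Maltulose is present, so SibU is inactive.
No repressor is bound and JalB is active, so *mibB* is transcribed.
So MibB is produced and active.
Cellobiose is present, so PurH is inactive.
Fe²⁺ is absent, so KulB is active.
No repressor is bound and MibB and KulB are active, so *temE* is transcribed.

ON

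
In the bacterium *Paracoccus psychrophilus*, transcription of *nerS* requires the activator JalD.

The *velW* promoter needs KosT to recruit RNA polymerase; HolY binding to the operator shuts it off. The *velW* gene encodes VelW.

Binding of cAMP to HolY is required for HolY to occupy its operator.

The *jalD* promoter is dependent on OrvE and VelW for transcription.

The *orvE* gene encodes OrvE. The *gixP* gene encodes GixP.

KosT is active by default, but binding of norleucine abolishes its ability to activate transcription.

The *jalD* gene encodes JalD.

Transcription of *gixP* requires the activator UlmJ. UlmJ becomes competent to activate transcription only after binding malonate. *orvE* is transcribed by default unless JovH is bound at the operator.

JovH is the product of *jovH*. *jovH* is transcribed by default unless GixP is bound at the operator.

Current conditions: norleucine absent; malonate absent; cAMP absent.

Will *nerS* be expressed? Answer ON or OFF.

OFF

Malonate is absent, so UlmJ is inactive.
Required activator UlmJ is absent, so *gixP* is not transcribed.
So GixP is not produced.
With no repressor bound, *jovH* is transcribed.
So JovH is produced and active.
With repressor JovH bound, *orvE* is not transcribed.
So OrvE is not produced.
cAMP is absent, so HolY is inactive.
Norleucine is absent, so KosT is active.
No repressor is bound and KosT is active, so *velW* is transcribed.
So VelW is produced and active.
Required activator OrvE is absent, so *jalD* is not transcribed.
So JalD is not produced.
Required activator JalD is absent, so *nerS* is not transcribed.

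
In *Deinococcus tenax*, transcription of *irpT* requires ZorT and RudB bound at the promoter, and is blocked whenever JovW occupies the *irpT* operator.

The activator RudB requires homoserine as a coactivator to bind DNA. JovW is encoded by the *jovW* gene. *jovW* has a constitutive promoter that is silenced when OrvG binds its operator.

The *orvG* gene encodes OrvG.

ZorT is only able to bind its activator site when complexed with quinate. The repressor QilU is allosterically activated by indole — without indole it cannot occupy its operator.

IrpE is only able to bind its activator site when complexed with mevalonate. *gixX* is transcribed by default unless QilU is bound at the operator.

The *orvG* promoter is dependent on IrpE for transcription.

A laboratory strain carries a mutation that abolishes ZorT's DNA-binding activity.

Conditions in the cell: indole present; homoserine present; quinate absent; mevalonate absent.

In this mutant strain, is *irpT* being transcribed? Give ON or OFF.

OFF

ZorT is non-functional in this strain, so it has no effect.
Mevalonate is absent, so IrpE is inactive.
Required activator IrpE is absent, so *orvG* is not transcribed.
So OrvG is not produced.
With no repressor bound, *jovW* is transcribed.
So JovW is produced and active.
Homoserine is present, so RudB is active.
With repressor JovW bound, *irpT* is not transcribed.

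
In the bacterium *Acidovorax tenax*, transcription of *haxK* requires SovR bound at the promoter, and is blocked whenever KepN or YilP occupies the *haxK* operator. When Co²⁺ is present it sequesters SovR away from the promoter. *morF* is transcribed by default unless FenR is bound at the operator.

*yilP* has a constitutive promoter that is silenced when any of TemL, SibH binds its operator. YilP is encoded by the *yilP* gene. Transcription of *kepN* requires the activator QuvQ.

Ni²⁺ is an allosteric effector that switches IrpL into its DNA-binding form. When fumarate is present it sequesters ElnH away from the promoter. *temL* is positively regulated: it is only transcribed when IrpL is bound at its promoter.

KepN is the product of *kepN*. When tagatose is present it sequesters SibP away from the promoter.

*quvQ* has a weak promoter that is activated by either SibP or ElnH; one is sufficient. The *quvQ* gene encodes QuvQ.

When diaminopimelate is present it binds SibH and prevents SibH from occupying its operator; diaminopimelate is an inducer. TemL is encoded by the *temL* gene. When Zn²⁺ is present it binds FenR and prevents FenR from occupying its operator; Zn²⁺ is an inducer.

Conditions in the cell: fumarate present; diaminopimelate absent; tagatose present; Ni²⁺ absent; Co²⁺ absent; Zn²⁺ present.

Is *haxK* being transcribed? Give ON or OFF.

Co²⁺ is absent, so SovR is active.
Tagatose is present, so SibP is inactive.
Fumarate is present, so ElnH is inactive.
No activator is available at the *quvQ* promoter, so *quvQ* is not transcribed.
So QuvQ is not produced.
Required activator QuvQ is absent, so *kepN* is not transcribed.
So KepN is not produced.
Ni²⁺ is absent, so IrpL is inactive.
Required activator IrpL is absent, so *temL* is not transcribed.
So TemL is not produced.
Diaminopimelate is absent, so SibH is active.
With repressor SibH bound, *yilP* is not transcribed.
So YilP is not produced.
No repressor is bound and SovR is active, so *haxK* is transcribed.

ON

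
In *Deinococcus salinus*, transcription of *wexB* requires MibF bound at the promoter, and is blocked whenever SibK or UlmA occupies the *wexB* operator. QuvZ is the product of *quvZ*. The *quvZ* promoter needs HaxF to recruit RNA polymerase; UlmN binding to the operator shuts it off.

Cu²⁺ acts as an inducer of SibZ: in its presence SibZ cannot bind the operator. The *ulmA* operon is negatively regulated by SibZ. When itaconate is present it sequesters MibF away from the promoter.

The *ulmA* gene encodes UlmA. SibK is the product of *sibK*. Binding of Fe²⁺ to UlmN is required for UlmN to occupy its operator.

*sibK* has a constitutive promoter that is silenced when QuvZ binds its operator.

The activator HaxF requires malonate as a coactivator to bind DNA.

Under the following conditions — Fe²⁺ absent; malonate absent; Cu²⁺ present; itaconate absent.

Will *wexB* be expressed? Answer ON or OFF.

OFF

Malonate is absent, so HaxF is inactive.
Fe²⁺ is absent, so UlmN is inactive.
Required activator HaxF is absent, so *quvZ* is not transcribed.
So QuvZ is not produced.
With no repressor bound, *sibK* is transcribed.
So SibK is produced and active.
Itaconate is absent, so MibF is active.
Cu²⁺ is present, so SibZ is inactive.
With no repressor bound, *ulmA* is transcribed.
So UlmA is produced and active.
With repressor SibK bound, *wexB* is not transcribed.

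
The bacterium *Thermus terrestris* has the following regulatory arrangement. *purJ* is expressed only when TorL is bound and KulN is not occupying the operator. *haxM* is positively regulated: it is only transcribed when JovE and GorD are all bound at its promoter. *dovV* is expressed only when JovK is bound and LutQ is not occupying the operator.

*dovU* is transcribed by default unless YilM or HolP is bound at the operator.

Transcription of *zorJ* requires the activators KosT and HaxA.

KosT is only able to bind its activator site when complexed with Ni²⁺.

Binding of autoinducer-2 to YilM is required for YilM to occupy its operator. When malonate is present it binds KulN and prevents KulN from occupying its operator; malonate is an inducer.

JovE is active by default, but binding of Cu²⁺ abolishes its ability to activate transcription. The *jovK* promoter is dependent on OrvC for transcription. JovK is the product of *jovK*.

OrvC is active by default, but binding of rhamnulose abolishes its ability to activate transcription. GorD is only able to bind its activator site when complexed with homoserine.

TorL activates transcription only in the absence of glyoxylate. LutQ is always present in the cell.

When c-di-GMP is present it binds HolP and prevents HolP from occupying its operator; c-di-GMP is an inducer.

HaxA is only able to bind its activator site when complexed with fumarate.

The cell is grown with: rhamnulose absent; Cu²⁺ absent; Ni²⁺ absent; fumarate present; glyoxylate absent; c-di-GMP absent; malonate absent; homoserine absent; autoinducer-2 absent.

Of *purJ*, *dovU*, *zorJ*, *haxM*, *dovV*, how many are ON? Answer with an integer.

Malonate is absent, so KulN is active.
Glyoxylate is absent, so TorL is active.
With repressor KulN bound, *purJ* is not transcribed.
→ *purJ* is OFF.
Autoinducer-2 is absent, so YilM is inactive.
c-di-GMP is absent, so HolP is active.
With repressor HolP bound, *dovU* is not transcribed.
→ *dovU* is OFF.
Ni²⁺ is absent, so KosT is inactive.
Fumarate is present, so HaxA is active.
Required activator KosT is absent, so *zorJ* is not transcribed.
→ *zorJ* is OFF.
Cu²⁺ is absent, so JovE is active.
Homoserine is absent, so GorD is inactive.
Required activator GorD is absent, so *haxM* is not transcribed.
→ *haxM* is OFF.
Rhamnulose is absent, so OrvC is active.
No repressor is bound and OrvC is active, so *jovK* is transcribed.
So JovK is produced and active.
LutQ is produced constitutively and is active.
With repressor LutQ bound, *dovV* is not transcribed.
→ *dovV* is OFF.
0 of the 5 genes are transcribed.

0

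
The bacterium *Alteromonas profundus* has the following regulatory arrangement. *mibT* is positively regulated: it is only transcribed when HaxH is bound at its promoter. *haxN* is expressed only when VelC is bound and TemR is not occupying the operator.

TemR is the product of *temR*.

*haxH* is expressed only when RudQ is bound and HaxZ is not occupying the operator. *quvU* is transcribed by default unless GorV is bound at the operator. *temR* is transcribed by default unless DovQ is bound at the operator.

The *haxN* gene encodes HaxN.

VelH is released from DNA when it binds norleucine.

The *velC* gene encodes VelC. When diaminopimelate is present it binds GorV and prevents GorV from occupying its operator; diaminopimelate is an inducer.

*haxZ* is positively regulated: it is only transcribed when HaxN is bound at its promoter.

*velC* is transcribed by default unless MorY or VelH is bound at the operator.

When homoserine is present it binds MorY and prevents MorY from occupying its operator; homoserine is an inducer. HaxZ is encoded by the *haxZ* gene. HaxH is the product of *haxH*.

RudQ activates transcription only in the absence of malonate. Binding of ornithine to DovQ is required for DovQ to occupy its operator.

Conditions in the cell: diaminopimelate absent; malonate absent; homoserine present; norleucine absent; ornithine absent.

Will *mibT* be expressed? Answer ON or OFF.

ON

Ornithine is absent, so DovQ is inactive.
With no repressor bound, *temR* is transcribed.
So TemR is produced and active.
Homoserine is present, so MorY is inactive.
Norleucine is absent, so VelH is active.
With repressor VelH bound, *velC* is not transcribed.
So VelC is not produced.
With repressor TemR bound, *haxN* is not transcribed.
So HaxN is not produced.
Required activator HaxN is absent, so *haxZ* is not transcribed.
So HaxZ is not produced.
Malonate is absent, so RudQ is active.
No repressor is bound and RudQ is active, so *haxH* is transcribed.
So HaxH is produced and active.
No repressor is bound and HaxH is active, so *mibT* is transcribed.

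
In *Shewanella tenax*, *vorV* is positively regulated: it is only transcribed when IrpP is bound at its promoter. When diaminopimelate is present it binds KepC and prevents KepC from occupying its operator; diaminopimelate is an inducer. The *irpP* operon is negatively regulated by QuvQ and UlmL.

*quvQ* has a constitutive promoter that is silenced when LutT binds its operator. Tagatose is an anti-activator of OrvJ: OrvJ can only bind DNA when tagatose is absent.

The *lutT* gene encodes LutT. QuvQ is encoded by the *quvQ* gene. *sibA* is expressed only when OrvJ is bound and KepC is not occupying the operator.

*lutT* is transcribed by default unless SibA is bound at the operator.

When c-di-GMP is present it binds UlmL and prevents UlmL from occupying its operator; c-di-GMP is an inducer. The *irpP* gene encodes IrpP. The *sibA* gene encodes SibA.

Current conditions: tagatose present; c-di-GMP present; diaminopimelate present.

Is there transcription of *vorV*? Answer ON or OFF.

Diaminopimelate is present, so KepC is inactive.
Tagatose is present, so OrvJ is inactive.
Required activator OrvJ is absent, so *sibA* is not transcribed.
So SibA is not produced.
With no repressor bound, *lutT* is transcribed.
So LutT is produced and active.
With repressor LutT bound, *quvQ* is not transcribed.
So QuvQ is not produced.
c-di-GMP is present, so UlmL is inactive.
With no repressor bound, *irpP* is transcribed.
So IrpP is produced and active.
No repressor is bound and IrpP is active, so *vorV* is transcribed.

ON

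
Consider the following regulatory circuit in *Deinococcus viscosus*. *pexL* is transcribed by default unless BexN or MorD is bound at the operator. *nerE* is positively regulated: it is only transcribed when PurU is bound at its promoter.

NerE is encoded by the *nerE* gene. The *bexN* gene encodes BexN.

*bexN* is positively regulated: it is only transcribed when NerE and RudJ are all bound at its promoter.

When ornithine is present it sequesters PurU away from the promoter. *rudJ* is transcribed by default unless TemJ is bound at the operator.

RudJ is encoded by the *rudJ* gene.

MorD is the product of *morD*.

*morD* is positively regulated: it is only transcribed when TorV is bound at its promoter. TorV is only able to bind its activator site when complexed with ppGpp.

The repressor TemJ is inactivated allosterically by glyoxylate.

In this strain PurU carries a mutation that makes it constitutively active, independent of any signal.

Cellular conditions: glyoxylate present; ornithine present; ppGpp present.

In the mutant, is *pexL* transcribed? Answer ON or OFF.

PurU is constitutively active in this strain.
No repressor is bound and PurU is active, so *nerE* is transcribed.
So NerE is produced and active.
Glyoxylate is present, so TemJ is inactive.
With no repressor bound, *rudJ* is transcribed.
So RudJ is produced and active.
No repressor is bound and NerE and RudJ are active, so *bexN* is transcribed.
So BexN is produced and active.
ppGpp is present, so TorV is active.
No repressor is bound and TorV is active, so *morD* is transcribed.
So MorD is produced and active.
With repressor BexN bound, *pexL* is not transcribed.

OFF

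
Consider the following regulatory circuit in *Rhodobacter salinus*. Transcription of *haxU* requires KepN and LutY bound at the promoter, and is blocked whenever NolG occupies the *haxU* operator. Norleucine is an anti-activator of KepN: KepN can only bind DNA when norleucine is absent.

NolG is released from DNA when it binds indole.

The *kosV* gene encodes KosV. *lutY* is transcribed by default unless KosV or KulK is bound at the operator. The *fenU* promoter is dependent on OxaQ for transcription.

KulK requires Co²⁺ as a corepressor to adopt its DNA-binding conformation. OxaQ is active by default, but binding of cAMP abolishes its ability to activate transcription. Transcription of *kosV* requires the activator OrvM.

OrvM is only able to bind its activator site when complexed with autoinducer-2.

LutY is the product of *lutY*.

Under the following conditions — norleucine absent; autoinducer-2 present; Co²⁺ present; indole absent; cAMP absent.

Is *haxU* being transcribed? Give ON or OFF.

OFF

Norleucine is absent, so KepN is active.
Indole is absent, so NolG is active.
Autoinducer-2 is present, so OrvM is active.
No repressor is bound and OrvM is active, so *kosV* is transcribed.
So KosV is produced and active.
Co²⁺ is present, so KulK is active.
With repressor KosV bound, *lutY* is not transcribed.
So LutY is not produced.
With repressor NolG bound, *haxU* is not transcribed.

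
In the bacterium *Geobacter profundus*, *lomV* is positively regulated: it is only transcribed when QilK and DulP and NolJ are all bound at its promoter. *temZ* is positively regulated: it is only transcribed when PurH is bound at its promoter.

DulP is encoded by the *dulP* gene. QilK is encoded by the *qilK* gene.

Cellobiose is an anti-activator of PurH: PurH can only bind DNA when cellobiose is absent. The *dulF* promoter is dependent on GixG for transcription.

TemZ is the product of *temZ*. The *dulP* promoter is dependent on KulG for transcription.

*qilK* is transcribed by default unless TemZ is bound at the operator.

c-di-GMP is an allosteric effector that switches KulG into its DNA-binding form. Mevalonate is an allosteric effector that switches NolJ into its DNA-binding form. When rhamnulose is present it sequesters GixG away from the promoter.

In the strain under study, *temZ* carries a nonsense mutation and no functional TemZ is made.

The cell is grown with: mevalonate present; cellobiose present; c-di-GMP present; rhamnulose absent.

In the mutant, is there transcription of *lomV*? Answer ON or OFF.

ON

TemZ is non-functional in this strain, so it has no effect.
With no repressor bound, *qilK* is transcribed.
So QilK is produced and active.
c-di-GMP is present, so KulG is active.
No repressor is bound and KulG is active, so *dulP* is transcribed.
So DulP is produced and active.
Mevalonate is present, so NolJ is active.
No repressor is bound and QilK and DulP and NolJ are active, so *lomV* is transcribed.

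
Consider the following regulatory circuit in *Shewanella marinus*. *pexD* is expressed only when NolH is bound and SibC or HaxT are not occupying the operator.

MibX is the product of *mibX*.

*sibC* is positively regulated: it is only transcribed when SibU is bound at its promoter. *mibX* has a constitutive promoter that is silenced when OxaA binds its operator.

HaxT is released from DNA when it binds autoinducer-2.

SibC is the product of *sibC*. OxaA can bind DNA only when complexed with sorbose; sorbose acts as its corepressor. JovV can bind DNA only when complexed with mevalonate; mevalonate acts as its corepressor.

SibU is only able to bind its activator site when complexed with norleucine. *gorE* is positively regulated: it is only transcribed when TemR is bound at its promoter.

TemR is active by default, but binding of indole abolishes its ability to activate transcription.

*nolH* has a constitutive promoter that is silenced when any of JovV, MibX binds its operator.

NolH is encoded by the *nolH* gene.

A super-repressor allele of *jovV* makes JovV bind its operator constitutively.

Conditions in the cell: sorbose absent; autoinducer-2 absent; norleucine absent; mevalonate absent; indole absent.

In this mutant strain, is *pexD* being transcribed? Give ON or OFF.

Norleucine is absent, so SibU is inactive.
Required activator SibU is absent, so *sibC* is not transcribed.
So SibC is not produced.
Autoinducer-2 is absent, so HaxT is active.
JovV is constitutively active in this strain.
Sorbose is absent, so OxaA is inactive.
With no repressor bound, *mibX* is transcribed.
So MibX is produced and active.
With repressor JovV bound, *nolH* is not transcribed.
So NolH is not produced.
With repressor HaxT bound, *pexD* is not transcribed.

OFF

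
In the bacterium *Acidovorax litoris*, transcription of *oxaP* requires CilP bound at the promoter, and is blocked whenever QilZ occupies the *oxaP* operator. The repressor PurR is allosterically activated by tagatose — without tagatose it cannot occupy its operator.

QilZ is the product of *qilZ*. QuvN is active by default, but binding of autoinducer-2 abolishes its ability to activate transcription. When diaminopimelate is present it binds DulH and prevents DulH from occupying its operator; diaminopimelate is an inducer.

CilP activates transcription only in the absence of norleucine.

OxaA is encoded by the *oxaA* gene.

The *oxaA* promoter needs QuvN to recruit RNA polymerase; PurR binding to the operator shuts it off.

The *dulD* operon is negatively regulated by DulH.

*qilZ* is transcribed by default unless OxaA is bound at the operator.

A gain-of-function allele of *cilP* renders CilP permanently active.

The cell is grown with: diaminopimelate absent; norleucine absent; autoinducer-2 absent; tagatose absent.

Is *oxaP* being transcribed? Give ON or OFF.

CilP is constitutively active in this strain.
Tagatose is absent, so PurR is inactive.
Autoinducer-2 is absent, so QuvN is active.
No repressor is bound and QuvN is active, so *oxaA* is transcribed.
So OxaA is produced and active.
With repressor OxaA bound, *qilZ* is not transcribed.
So QilZ is not produced.
No repressor is bound and CilP is active, so *oxaP* is transcribed.

ON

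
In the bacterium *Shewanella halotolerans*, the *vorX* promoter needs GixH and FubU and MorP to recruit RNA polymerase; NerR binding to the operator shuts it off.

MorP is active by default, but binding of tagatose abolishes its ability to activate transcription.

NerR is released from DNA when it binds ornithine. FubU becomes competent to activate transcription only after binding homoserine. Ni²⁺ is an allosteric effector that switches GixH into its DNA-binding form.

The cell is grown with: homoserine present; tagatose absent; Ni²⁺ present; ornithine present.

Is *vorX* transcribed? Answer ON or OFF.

ON

Ni²⁺ is present, so GixH is active.
Ornithine is present, so NerR is inactive.
Homoserine is present, so FubU is active.
Tagatose is absent, so MorP is active.
No repressor is bound and GixH and FubU and MorP are active, so *vorX* is transcribed.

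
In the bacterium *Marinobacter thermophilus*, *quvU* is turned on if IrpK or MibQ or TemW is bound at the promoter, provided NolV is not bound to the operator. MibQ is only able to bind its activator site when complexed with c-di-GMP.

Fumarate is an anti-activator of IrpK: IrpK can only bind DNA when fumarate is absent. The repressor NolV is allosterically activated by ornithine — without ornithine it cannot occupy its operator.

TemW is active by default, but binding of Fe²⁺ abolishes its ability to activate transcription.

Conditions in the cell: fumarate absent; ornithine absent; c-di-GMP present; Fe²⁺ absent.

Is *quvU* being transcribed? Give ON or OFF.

Fumarate is absent, so IrpK is active.
Ornithine is absent, so NolV is inactive.
c-di-GMP is present, so MibQ is active.
Fe²⁺ is absent, so TemW is active.
Activator IrpK is present, so *quvU* is transcribed.

ON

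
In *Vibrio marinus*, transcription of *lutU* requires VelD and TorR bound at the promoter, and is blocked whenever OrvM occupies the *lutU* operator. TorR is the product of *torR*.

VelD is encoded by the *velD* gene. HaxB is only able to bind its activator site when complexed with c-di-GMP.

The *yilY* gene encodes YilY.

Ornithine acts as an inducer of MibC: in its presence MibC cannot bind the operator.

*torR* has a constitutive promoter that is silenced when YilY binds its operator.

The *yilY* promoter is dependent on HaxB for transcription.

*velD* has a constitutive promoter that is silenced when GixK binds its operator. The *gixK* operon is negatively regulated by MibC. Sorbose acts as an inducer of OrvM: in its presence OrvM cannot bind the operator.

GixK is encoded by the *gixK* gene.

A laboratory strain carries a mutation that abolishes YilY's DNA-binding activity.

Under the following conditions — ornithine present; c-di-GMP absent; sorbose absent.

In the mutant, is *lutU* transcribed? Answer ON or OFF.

OFF

Sorbose is absent, so OrvM is active.
Ornithine is present, so MibC is inactive.
With no repressor bound, *gixK* is transcribed.
So GixK is produced and active.
With repressor GixK bound, *velD* is not transcribed.
So VelD is not produced.
YilY is non-functional in this strain, so it has no effect.
With no repressor bound, *torR* is transcribed.
So TorR is produced and active.
With repressor OrvM bound, *lutU* is not transcribed.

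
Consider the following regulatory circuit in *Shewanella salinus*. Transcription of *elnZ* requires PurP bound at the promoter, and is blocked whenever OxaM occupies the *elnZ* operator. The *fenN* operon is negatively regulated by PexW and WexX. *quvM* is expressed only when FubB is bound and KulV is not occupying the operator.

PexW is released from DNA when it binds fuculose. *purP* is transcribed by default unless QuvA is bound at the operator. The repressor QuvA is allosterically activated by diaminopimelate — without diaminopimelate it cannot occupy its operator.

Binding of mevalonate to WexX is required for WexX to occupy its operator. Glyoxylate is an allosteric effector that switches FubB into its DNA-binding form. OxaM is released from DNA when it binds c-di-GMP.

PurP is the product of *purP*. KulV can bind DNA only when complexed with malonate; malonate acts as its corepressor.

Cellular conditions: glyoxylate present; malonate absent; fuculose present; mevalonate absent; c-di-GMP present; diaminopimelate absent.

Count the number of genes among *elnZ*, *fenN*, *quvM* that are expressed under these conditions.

c-di-GMP is present, so OxaM is inactive.
Diaminopimelate is absent, so QuvA is inactive.
With no repressor bound, *purP* is transcribed.
So PurP is produced and active.
No repressor is bound and PurP is active, so *elnZ* is transcribed.
→ *elnZ* is ON.
Fuculose is present, so PexW is inactive.
Mevalonate is absent, so WexX is inactive.
With no repressor bound, *fenN* is transcribed.
→ *fenN* is ON.
Malonate is absent, so KulV is inactive.
Glyoxylate is present, so FubB is active.
No repressor is bound and FubB is active, so *quvM* is transcribed.
→ *quvM* is ON.
3 of the 3 genes are transcribed.

3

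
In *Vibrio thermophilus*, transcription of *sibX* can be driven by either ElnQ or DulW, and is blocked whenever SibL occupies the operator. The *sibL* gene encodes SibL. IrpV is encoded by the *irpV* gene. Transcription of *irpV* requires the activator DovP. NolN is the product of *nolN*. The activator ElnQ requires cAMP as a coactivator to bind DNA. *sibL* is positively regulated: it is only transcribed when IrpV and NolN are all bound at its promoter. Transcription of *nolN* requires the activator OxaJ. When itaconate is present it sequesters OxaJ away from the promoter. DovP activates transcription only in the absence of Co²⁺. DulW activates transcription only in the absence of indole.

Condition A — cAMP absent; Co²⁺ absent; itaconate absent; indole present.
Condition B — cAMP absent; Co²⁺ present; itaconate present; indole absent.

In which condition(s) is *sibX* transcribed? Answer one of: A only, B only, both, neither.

B only

Condition A:
cAMP is absent, so ElnQ is inactive.
Co²⁺ is absent, so DovP is active.
No repressor is bound and DovP is active, so *irpV* is transcribed.
So IrpV is produced and active.
Itaconate is absent, so OxaJ is active.
No repressor is bound and OxaJ is active, so *nolN* is transcribed.
So NolN is produced and active.
No repressor is bound and IrpV and NolN are active, so *sibL* is transcribed.
So SibL is produced and active.
Indole is present, so DulW is inactive.
With repressor SibL bound, *sibX* is not transcribed.
→ *sibX* is OFF in A.
Condition B:
cAMP is absent, so ElnQ is inactive.
Co²⁺ is present, so DovP is inactive.
Required activator DovP is absent, so *irpV* is not transcribed.
So IrpV is not produced.
Itaconate is present, so OxaJ is inactive.
Required activator OxaJ is absent, so *nolN* is not transcribed.
So NolN is not produced.
Required activator IrpV is absent, so *sibL* is not transcribed.
So SibL is not produced.
Indole is absent, so DulW is active.
Activator DulW is present, so *sibX* is transcribed.
→ *sibX* is ON in B.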